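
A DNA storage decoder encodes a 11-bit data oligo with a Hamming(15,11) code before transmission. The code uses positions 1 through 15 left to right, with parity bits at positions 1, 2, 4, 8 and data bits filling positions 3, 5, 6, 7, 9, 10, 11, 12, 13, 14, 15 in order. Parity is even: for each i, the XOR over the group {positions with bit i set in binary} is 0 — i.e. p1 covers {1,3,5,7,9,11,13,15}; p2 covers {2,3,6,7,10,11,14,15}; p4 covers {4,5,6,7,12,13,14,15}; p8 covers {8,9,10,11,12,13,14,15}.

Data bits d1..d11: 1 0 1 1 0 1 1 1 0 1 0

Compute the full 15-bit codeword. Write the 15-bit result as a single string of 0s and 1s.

Place data at non-parity positions: p1 p2 1 p4 0 1 1 p8 0 1 1 1 0 1 0
p1 (pos 1,3,5,7,9,11,13,15): XOR of data positions = 1⊕0⊕1⊕0⊕1⊕0⊕0 = 1
p2 (pos 2,3,6,7,10,11,14,15): XOR of data positions = 1⊕1⊕1⊕1⊕1⊕1⊕0 = 0
p4 (pos 4,5,6,7,12,13,14,15): XOR of data positions = 0⊕1⊕1⊕1⊕0⊕1⊕0 = 0
p8 (pos 8,9,10,11,12,13,14,15): XOR of data positions = 0⊕1⊕1⊕1⊕0⊕1⊕0 = 0
Codeword: 101001100111010

101001100111010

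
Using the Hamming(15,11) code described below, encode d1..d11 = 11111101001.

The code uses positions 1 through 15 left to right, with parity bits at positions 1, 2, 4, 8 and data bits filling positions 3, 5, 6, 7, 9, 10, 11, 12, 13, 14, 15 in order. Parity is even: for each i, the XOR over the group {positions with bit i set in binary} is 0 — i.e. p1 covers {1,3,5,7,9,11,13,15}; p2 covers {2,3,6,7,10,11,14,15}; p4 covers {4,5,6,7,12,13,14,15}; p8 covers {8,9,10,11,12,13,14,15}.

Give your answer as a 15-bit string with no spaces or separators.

111111101101001

Place data at non-parity positions: p1 p2 1 p4 1 1 1 p8 1 1 0 1 0 0 1
p1 (pos 1,3,5,7,9,11,13,15): XOR of data positions = 1⊕1⊕1⊕1⊕0⊕0⊕1 = 1
p2 (pos 2,3,6,7,10,11,14,15): XOR of data positions = 1⊕1⊕1⊕1⊕0⊕0⊕1 = 1
p4 (pos 4,5,6,7,12,13,14,15): XOR of data positions = 1⊕1⊕1⊕1⊕0⊕0⊕1 = 1
p8 (pos 8,9,10,11,12,13,14,15): XOR of data positions = 1⊕1⊕0⊕1⊕0⊕0⊕1 = 0
Codeword: 111111101101001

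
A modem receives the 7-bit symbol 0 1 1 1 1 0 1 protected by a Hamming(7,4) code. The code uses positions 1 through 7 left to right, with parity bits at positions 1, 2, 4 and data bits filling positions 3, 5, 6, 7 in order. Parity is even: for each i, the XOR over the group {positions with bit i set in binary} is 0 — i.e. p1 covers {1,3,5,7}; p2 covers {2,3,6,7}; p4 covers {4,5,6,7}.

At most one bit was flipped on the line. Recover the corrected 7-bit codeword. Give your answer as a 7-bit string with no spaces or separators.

s1 (pos 1,3,5,7): 0⊕1⊕1⊕1 = 1
s2 (pos 2,3,6,7): 1⊕1⊕0⊕1 = 1
s4 (pos 4,5,6,7): 1⊕1⊕0⊕1 = 1
Syndrome s4…s1 = 111 → error at position 7.
Flip position 7: 0111101 → 0111100

0111100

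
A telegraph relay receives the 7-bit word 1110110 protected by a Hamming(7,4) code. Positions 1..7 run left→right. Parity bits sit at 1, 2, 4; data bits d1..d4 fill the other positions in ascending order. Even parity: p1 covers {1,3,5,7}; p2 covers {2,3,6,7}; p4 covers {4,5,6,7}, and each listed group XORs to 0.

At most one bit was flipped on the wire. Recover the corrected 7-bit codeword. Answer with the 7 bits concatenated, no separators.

1100110

s1 (pos 1,3,5,7): 1⊕1⊕1⊕0 = 1
s2 (pos 2,3,6,7): 1⊕1⊕1⊕0 = 1
s4 (pos 4,5,6,7): 0⊕1⊕1⊕0 = 0
Syndrome s4…s1 = 011 → error at position 3.
Flip position 3: 1110110 → 1100110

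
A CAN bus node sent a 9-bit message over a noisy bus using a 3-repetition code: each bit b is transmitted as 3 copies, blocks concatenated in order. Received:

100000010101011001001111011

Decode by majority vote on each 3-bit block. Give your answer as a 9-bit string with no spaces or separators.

000110011

Block 1 (100): 1 one → 0
Block 2 (000): 0 ones → 0
Block 3 (010): 1 one → 0
Block 4 (101): 2 ones → 1
Block 5 (011): 2 ones → 1
Block 6 (001): 1 one → 0
Block 7 (001): 1 one → 0
Block 8 (111): 3 ones → 1
Block 9 (011): 2 ones → 1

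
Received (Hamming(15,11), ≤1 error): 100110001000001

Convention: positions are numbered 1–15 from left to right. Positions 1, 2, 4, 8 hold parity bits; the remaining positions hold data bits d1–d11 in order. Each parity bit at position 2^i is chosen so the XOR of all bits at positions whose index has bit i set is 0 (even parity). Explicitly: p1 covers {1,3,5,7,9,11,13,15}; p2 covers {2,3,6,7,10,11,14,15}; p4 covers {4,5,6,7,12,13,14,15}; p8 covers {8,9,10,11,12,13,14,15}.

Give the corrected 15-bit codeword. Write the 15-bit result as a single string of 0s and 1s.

s1 (pos 1,3,5,7,9,11,13,15): 1⊕0⊕1⊕0⊕1⊕0⊕0⊕1 = 0
s2 (pos 2,3,6,7,10,11,14,15): 0⊕0⊕0⊕0⊕0⊕0⊕0⊕1 = 1
s4 (pos 4,5,6,7,12,13,14,15): 1⊕1⊕0⊕0⊕0⊕0⊕0⊕1 = 1
s8 (pos 8,9,10,11,12,13,14,15): 0⊕1⊕0⊕0⊕0⊕0⊕0⊕1 = 0
Syndrome s8…s1 = 0110 → error at position 6.
Flip position 6: 100110001000001 → 100111001000001

100111001000001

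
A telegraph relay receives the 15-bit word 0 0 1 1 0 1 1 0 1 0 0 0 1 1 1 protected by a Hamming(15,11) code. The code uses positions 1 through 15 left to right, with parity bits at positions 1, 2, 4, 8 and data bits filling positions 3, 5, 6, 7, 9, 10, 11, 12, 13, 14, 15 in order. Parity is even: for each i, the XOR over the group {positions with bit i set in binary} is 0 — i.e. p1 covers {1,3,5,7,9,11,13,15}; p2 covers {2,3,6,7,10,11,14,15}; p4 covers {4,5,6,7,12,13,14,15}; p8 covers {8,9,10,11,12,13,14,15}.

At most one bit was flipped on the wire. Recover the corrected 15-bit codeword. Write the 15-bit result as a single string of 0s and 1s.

000101101000111

s1 (pos 1,3,5,7,9,11,13,15): 0⊕1⊕0⊕1⊕1⊕0⊕1⊕1 = 1
s2 (pos 2,3,6,7,10,11,14,15): 0⊕1⊕1⊕1⊕0⊕0⊕1⊕1 = 1
s4 (pos 4,5,6,7,12,13,14,15): 1⊕0⊕1⊕1⊕0⊕1⊕1⊕1 = 0
s8 (pos 8,9,10,11,12,13,14,15): 0⊕1⊕0⊕0⊕0⊕1⊕1⊕1 = 0
Syndrome s8…s1 = 0011 → error at position 3.
Flip position 3: 001101101000111 → 000101101000111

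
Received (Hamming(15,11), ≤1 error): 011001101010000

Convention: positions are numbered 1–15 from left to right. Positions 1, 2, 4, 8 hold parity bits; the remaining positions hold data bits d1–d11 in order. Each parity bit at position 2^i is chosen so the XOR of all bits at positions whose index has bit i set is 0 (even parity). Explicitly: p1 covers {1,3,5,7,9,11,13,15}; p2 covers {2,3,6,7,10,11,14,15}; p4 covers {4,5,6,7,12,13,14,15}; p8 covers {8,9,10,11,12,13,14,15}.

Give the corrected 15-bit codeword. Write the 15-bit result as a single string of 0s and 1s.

s1 (pos 1,3,5,7,9,11,13,15): 0⊕1⊕0⊕1⊕1⊕1⊕0⊕0 = 0
s2 (pos 2,3,6,7,10,11,14,15): 1⊕1⊕1⊕1⊕0⊕1⊕0⊕0 = 1
s4 (pos 4,5,6,7,12,13,14,15): 0⊕0⊕1⊕1⊕0⊕0⊕0⊕0 = 0
s8 (pos 8,9,10,11,12,13,14,15): 0⊕1⊕0⊕1⊕0⊕0⊕0⊕0 = 0
Syndrome s8…s1 = 0010 → error at position 2.
Flip position 2: 011001101010000 → 001001101010000

001001101010000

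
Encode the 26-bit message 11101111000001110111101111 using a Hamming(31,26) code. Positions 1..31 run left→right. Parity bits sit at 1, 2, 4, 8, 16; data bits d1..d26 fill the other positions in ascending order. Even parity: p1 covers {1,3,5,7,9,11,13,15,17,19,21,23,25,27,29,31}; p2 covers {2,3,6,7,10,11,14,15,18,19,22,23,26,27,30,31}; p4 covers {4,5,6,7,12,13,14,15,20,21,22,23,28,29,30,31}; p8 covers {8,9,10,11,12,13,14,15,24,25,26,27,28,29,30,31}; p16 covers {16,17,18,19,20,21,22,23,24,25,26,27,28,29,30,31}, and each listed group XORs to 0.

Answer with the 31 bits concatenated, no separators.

Place data at non-parity positions: p1 p2 1 p4 1 1 0 p8 1 1 1 1 0 0 0 p16 0 0 1 1 1 0 1 1 1 1 0 1 1 1 1
p1 (pos 1,3,5,7,9,11,13,15,17,19,21,23,25,27,29,31): XOR of data positions = 1⊕1⊕0⊕1⊕1⊕0⊕0⊕0⊕1⊕1⊕1⊕1⊕0⊕1⊕1 = 0
p2 (pos 2,3,6,7,10,11,14,15,18,19,22,23,26,27,30,31): XOR of data positions = 1⊕1⊕0⊕1⊕1⊕0⊕0⊕0⊕1⊕0⊕1⊕1⊕0⊕1⊕1 = 1
p4 (pos 4,5,6,7,12,13,14,15,20,21,22,23,28,29,30,31): XOR of data positions = 1⊕1⊕0⊕1⊕0⊕0⊕0⊕1⊕1⊕0⊕1⊕1⊕1⊕1⊕1 = 0
p8 (pos 8,9,10,11,12,13,14,15,24,25,26,27,28,29,30,31): XOR of data positions = 1⊕1⊕1⊕1⊕0⊕0⊕0⊕1⊕1⊕1⊕0⊕1⊕1⊕1⊕1 = 1
p16 (pos 16,17,18,19,20,21,22,23,24,25,26,27,28,29,30,31): XOR of data positions = 0⊕0⊕1⊕1⊕1⊕0⊕1⊕1⊕1⊕1⊕0⊕1⊕1⊕1⊕1 = 1
Codeword: 0110110111110001001110111101111

0110110111110001001110111101111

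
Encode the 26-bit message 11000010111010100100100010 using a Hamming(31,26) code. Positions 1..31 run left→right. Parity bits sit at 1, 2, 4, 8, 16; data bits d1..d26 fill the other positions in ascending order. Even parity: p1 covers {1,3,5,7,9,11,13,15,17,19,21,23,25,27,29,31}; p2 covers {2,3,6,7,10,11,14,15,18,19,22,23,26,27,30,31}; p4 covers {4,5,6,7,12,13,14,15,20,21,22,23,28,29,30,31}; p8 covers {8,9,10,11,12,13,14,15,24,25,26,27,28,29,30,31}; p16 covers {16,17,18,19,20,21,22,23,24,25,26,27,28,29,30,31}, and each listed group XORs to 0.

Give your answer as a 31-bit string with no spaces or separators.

Place data at non-parity positions: p1 p2 1 p4 1 0 0 p8 0 0 1 0 1 1 1 p16 0 1 0 1 0 0 1 0 0 1 0 0 0 1 0
p1 (pos 1,3,5,7,9,11,13,15,17,19,21,23,25,27,29,31): XOR of data positions = 1⊕1⊕0⊕0⊕1⊕1⊕1⊕0⊕0⊕0⊕1⊕0⊕0⊕0⊕0 = 0
p2 (pos 2,3,6,7,10,11,14,15,18,19,22,23,26,27,30,31): XOR of data positions = 1⊕0⊕0⊕0⊕1⊕1⊕1⊕1⊕0⊕0⊕1⊕1⊕0⊕1⊕0 = 0
p4 (pos 4,5,6,7,12,13,14,15,20,21,22,23,28,29,30,31): XOR of data positions = 1⊕0⊕0⊕0⊕1⊕1⊕1⊕1⊕0⊕0⊕1⊕0⊕0⊕1⊕0 = 1
p8 (pos 8,9,10,11,12,13,14,15,24,25,26,27,28,29,30,31): XOR of data positions = 0⊕0⊕1⊕0⊕1⊕1⊕1⊕0⊕0⊕1⊕0⊕0⊕0⊕1⊕0 = 0
p16 (pos 16,17,18,19,20,21,22,23,24,25,26,27,28,29,30,31): XOR of data positions = 0⊕1⊕0⊕1⊕0⊕0⊕1⊕0⊕0⊕1⊕0⊕0⊕0⊕1⊕0 = 1
Codeword: 0011100000101111010100100100010

0011100000101111010100100100010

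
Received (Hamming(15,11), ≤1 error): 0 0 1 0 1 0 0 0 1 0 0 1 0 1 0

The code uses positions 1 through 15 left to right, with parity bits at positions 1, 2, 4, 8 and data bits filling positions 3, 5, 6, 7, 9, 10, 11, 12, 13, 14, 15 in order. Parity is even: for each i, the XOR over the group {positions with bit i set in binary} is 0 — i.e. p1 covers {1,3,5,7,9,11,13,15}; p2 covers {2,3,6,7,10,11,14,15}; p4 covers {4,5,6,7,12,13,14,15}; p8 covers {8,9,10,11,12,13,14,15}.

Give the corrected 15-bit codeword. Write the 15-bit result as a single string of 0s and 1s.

s1 (pos 1,3,5,7,9,11,13,15): 0⊕1⊕1⊕0⊕1⊕0⊕0⊕0 = 1
s2 (pos 2,3,6,7,10,11,14,15): 0⊕1⊕0⊕0⊕0⊕0⊕1⊕0 = 0
s4 (pos 4,5,6,7,12,13,14,15): 0⊕1⊕0⊕0⊕1⊕0⊕1⊕0 = 1
s8 (pos 8,9,10,11,12,13,14,15): 0⊕1⊕0⊕0⊕1⊕0⊕1⊕0 = 1
Syndrome s8…s1 = 1101 → error at position 13.
Flip position 13: 001010001001010 → 001010001001110

001010001001110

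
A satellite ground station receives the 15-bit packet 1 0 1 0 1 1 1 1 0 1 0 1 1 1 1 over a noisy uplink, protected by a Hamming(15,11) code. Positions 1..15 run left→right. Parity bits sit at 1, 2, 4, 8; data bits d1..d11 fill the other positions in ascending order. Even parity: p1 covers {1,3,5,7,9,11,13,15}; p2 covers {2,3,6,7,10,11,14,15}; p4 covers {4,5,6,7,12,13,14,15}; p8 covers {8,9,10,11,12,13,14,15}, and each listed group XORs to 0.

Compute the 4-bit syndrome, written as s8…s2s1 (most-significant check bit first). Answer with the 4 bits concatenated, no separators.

s1 (pos 1,3,5,7,9,11,13,15): 1⊕1⊕1⊕1⊕0⊕0⊕1⊕1 = 0
s2 (pos 2,3,6,7,10,11,14,15): 0⊕1⊕1⊕1⊕1⊕0⊕1⊕1 = 0
s4 (pos 4,5,6,7,12,13,14,15): 0⊕1⊕1⊕1⊕1⊕1⊕1⊕1 = 1
s8 (pos 8,9,10,11,12,13,14,15): 1⊕0⊕1⊕0⊕1⊕1⊕1⊕1 = 0
Syndrome s8…s1 = 0100 → error at position 4.

0100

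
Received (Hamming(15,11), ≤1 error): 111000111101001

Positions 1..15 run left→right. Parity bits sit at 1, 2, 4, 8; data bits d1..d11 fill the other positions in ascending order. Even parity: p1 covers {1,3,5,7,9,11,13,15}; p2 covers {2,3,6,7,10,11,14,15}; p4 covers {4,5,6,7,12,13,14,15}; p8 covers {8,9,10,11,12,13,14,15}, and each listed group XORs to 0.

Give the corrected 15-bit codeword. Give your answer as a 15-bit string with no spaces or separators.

s1 (pos 1,3,5,7,9,11,13,15): 1⊕1⊕0⊕1⊕1⊕0⊕0⊕1 = 1
s2 (pos 2,3,6,7,10,11,14,15): 1⊕1⊕0⊕1⊕1⊕0⊕0⊕1 = 1
s4 (pos 4,5,6,7,12,13,14,15): 0⊕0⊕0⊕1⊕1⊕0⊕0⊕1 = 1
s8 (pos 8,9,10,11,12,13,14,15): 1⊕1⊕1⊕0⊕1⊕0⊕0⊕1 = 1
Syndrome s8…s1 = 1111 → error at position 15.
Flip position 15: 111000111101001 → 111000111101000

111000111101000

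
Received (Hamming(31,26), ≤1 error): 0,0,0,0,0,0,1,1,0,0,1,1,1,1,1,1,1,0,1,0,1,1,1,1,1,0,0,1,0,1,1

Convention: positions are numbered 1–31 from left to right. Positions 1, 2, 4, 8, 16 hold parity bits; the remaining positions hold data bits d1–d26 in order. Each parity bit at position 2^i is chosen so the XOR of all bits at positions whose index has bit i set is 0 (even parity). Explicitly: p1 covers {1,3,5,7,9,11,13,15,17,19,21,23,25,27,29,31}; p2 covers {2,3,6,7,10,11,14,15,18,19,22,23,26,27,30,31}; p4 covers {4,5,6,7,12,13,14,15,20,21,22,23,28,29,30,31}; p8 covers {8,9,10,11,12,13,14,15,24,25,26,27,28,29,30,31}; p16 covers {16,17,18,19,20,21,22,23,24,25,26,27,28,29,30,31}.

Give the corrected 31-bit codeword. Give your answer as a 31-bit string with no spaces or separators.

0000001100111111101011111001001

s1 (pos 1,3,5,7,9,11,13,15,17,19,21,23,25,27,29,31): 0⊕0⊕0⊕1⊕0⊕1⊕1⊕1⊕1⊕1⊕1⊕1⊕1⊕0⊕0⊕1 = 0
s2 (pos 2,3,6,7,10,11,14,15,18,19,22,23,26,27,30,31): 0⊕0⊕0⊕1⊕0⊕1⊕1⊕1⊕0⊕1⊕1⊕1⊕0⊕0⊕1⊕1 = 1
s4 (pos 4,5,6,7,12,13,14,15,20,21,22,23,28,29,30,31): 0⊕0⊕0⊕1⊕1⊕1⊕1⊕1⊕0⊕1⊕1⊕1⊕1⊕0⊕1⊕1 = 1
s8 (pos 8,9,10,11,12,13,14,15,24,25,26,27,28,29,30,31): 1⊕0⊕0⊕1⊕1⊕1⊕1⊕1⊕1⊕1⊕0⊕0⊕1⊕0⊕1⊕1 = 1
s16 (pos 16,17,18,19,20,21,22,23,24,25,26,27,28,29,30,31): 1⊕1⊕0⊕1⊕0⊕1⊕1⊕1⊕1⊕1⊕0⊕0⊕1⊕0⊕1⊕1 = 1
Syndrome s16…s1 = 11110 → error at position 30.
Flip position 30: 0000001100111111101011111001011 → 0000001100111111101011111001001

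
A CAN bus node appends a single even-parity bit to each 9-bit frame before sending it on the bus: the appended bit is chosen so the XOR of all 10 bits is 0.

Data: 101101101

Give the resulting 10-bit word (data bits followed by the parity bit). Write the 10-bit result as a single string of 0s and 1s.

1011011010

XOR of the 9 data bits: 1⊕0⊕1⊕1⊕0⊕1⊕1⊕0⊕1 = 0
Parity bit = 0 (so all 10 bits XOR to 0).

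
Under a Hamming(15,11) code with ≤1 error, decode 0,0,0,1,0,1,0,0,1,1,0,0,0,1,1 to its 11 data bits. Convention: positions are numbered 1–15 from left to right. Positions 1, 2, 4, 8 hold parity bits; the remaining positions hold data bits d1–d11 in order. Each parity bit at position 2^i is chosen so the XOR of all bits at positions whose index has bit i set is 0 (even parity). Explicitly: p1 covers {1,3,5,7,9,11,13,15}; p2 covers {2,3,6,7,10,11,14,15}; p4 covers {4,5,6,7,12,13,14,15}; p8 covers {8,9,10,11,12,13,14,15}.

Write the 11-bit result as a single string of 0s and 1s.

00101100011

s1 (pos 1,3,5,7,9,11,13,15): 0⊕0⊕0⊕0⊕1⊕0⊕0⊕1 = 0
s2 (pos 2,3,6,7,10,11,14,15): 0⊕0⊕1⊕0⊕1⊕0⊕1⊕1 = 0
s4 (pos 4,5,6,7,12,13,14,15): 1⊕0⊕1⊕0⊕0⊕0⊕1⊕1 = 0
s8 (pos 8,9,10,11,12,13,14,15): 0⊕1⊕1⊕0⊕0⊕0⊕1⊕1 = 0
Syndrome s8…s1 = 0000 → no error.
Read data bits from positions 3,5,6,7,9,10,11,12,13,14,15: 00101100011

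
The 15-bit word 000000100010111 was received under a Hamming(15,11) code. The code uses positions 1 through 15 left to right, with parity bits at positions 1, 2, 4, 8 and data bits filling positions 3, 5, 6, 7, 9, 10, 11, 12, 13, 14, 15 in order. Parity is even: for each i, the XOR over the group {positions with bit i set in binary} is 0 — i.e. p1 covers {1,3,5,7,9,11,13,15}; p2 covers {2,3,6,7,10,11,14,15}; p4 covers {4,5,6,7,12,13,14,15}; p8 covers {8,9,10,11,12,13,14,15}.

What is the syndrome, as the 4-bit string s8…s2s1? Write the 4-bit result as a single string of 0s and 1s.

s1 (pos 1,3,5,7,9,11,13,15): 0⊕0⊕0⊕1⊕0⊕1⊕1⊕1 = 0
s2 (pos 2,3,6,7,10,11,14,15): 0⊕0⊕0⊕1⊕0⊕1⊕1⊕1 = 0
s4 (pos 4,5,6,7,12,13,14,15): 0⊕0⊕0⊕1⊕0⊕1⊕1⊕1 = 0
s8 (pos 8,9,10,11,12,13,14,15): 0⊕0⊕0⊕1⊕0⊕1⊕1⊕1 = 0
Syndrome s8…s1 = 0000 → no error.

0000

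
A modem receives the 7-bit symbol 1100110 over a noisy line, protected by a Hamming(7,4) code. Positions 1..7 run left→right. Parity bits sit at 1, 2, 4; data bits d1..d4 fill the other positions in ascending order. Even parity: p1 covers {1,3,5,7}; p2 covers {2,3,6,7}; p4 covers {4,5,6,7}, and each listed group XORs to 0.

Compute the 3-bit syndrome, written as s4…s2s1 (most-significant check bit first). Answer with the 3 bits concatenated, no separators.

000

s1 (pos 1,3,5,7): 1⊕0⊕1⊕0 = 0
s2 (pos 2,3,6,7): 1⊕0⊕1⊕0 = 0
s4 (pos 4,5,6,7): 0⊕1⊕1⊕0 = 0
Syndrome s4…s1 = 000 → no error.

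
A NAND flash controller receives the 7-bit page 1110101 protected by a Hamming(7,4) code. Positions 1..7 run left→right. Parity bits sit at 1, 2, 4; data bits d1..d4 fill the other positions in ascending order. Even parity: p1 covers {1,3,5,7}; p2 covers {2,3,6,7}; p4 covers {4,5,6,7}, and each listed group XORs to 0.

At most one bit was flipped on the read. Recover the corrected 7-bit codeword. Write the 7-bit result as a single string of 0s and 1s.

1010101

s1 (pos 1,3,5,7): 1⊕1⊕1⊕1 = 0
s2 (pos 2,3,6,7): 1⊕1⊕0⊕1 = 1
s4 (pos 4,5,6,7): 0⊕1⊕0⊕1 = 0
Syndrome s4…s1 = 010 → error at position 2.
Flip position 2: 1110101 → 1010101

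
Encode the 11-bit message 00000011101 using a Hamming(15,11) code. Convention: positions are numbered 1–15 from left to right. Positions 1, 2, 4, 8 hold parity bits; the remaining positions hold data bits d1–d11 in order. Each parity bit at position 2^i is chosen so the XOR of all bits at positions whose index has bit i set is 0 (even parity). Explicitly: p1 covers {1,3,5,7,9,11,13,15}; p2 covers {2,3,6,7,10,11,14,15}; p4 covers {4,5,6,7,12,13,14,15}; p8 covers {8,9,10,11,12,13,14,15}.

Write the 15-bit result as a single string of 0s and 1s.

Place data at non-parity positions: p1 p2 0 p4 0 0 0 p8 0 0 1 1 1 0 1
p1 (pos 1,3,5,7,9,11,13,15): XOR of data positions = 0⊕0⊕0⊕0⊕1⊕1⊕1 = 1
p2 (pos 2,3,6,7,10,11,14,15): XOR of data positions = 0⊕0⊕0⊕0⊕1⊕0⊕1 = 0
p4 (pos 4,5,6,7,12,13,14,15): XOR of data positions = 0⊕0⊕0⊕1⊕1⊕0⊕1 = 1
p8 (pos 8,9,10,11,12,13,14,15): XOR of data positions = 0⊕0⊕1⊕1⊕1⊕0⊕1 = 0
Codeword: 100100000011101

100100000011101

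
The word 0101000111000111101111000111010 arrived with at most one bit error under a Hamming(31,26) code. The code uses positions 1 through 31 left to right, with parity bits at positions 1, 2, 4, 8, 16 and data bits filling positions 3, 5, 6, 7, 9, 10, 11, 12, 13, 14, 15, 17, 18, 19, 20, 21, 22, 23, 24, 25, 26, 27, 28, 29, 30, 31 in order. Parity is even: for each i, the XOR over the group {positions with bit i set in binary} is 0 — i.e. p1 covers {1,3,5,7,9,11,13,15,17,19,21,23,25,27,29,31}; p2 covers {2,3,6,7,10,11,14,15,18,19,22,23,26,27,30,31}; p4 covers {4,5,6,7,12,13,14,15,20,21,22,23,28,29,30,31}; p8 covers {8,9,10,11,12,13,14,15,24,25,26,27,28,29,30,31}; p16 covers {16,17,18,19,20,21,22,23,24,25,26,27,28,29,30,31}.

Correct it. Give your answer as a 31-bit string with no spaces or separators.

0101000110000111101111000111010

s1 (pos 1,3,5,7,9,11,13,15,17,19,21,23,25,27,29,31): 0⊕0⊕0⊕0⊕1⊕0⊕0⊕1⊕1⊕1⊕1⊕0⊕0⊕1⊕0⊕0 = 0
s2 (pos 2,3,6,7,10,11,14,15,18,19,22,23,26,27,30,31): 1⊕0⊕0⊕0⊕1⊕0⊕1⊕1⊕0⊕1⊕1⊕0⊕1⊕1⊕1⊕0 = 1
s4 (pos 4,5,6,7,12,13,14,15,20,21,22,23,28,29,30,31): 1⊕0⊕0⊕0⊕0⊕0⊕1⊕1⊕1⊕1⊕1⊕0⊕1⊕0⊕1⊕0 = 0
s8 (pos 8,9,10,11,12,13,14,15,24,25,26,27,28,29,30,31): 1⊕1⊕1⊕0⊕0⊕0⊕1⊕1⊕0⊕0⊕1⊕1⊕1⊕0⊕1⊕0 = 1
s16 (pos 16,17,18,19,20,21,22,23,24,25,26,27,28,29,30,31): 1⊕1⊕0⊕1⊕1⊕1⊕1⊕0⊕0⊕0⊕1⊕1⊕1⊕0⊕1⊕0 = 0
Syndrome s16…s1 = 01010 → error at position 10.
Flip position 10: 0101000111000111101111000111010 → 0101000110000111101111000111010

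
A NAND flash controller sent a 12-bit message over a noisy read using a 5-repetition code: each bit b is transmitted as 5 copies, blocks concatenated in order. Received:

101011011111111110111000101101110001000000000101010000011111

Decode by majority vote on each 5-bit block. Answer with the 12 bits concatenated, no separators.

111101000101

Block 1 (10101): 3 ones → 1
Block 2 (10111): 4 ones → 1
Block 3 (11111): 5 ones → 1
Block 4 (11011): 4 ones → 1
Block 5 (10001): 2 ones → 0
Block 6 (01101): 3 ones → 1
Block 7 (11000): 2 ones → 0
Block 8 (10000): 1 one → 0
Block 9 (00000): 0 ones → 0
Block 10 (10101): 3 ones → 1
Block 11 (00000): 0 ones → 0
Block 12 (11111): 5 ones → 1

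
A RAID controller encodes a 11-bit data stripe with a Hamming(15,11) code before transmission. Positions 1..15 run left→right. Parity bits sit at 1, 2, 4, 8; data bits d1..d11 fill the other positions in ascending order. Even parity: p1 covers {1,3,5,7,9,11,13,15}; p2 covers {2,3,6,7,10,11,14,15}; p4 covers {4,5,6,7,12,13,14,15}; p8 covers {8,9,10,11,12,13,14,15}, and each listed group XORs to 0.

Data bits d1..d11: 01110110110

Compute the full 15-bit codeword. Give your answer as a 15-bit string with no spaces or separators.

Place data at non-parity positions: p1 p2 0 p4 1 1 1 p8 0 1 1 0 1 1 0
p1 (pos 1,3,5,7,9,11,13,15): XOR of data positions = 0⊕1⊕1⊕0⊕1⊕1⊕0 = 0
p2 (pos 2,3,6,7,10,11,14,15): XOR of data positions = 0⊕1⊕1⊕1⊕1⊕1⊕0 = 1
p4 (pos 4,5,6,7,12,13,14,15): XOR of data positions = 1⊕1⊕1⊕0⊕1⊕1⊕0 = 1
p8 (pos 8,9,10,11,12,13,14,15): XOR of data positions = 0⊕1⊕1⊕0⊕1⊕1⊕0 = 0
Codeword: 010111100110110

010111100110110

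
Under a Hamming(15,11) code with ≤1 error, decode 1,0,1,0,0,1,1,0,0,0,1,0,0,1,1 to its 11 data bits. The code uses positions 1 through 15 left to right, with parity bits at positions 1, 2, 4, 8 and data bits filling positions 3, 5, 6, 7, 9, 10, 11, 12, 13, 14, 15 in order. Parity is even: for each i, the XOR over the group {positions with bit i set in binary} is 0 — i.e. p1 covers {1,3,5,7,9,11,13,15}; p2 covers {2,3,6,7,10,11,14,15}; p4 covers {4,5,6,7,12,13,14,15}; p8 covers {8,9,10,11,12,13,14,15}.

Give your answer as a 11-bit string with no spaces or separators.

s1 (pos 1,3,5,7,9,11,13,15): 1⊕1⊕0⊕1⊕0⊕1⊕0⊕1 = 1
s2 (pos 2,3,6,7,10,11,14,15): 0⊕1⊕1⊕1⊕0⊕1⊕1⊕1 = 0
s4 (pos 4,5,6,7,12,13,14,15): 0⊕0⊕1⊕1⊕0⊕0⊕1⊕1 = 0
s8 (pos 8,9,10,11,12,13,14,15): 0⊕0⊕0⊕1⊕0⊕0⊕1⊕1 = 1
Syndrome s8…s1 = 1001 → error at position 9.
Flip position 9: 101001100010011 → 101001101010011
Read data bits from positions 3,5,6,7,9,10,11,12,13,14,15: 10111010011

10111010011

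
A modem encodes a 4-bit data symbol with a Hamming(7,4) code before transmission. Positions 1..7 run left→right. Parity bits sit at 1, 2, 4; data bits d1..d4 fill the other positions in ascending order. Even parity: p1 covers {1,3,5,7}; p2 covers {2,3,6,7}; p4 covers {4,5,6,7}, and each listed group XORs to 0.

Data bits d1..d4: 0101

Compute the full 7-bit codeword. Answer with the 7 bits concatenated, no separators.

Place data at non-parity positions: p1 p2 0 p4 1 0 1
p1 (pos 1,3,5,7): XOR of data positions = 0⊕1⊕1 = 0
p2 (pos 2,3,6,7): XOR of data positions = 0⊕0⊕1 = 1
p4 (pos 4,5,6,7): XOR of data positions = 1⊕0⊕1 = 0
Codeword: 0100101

0100101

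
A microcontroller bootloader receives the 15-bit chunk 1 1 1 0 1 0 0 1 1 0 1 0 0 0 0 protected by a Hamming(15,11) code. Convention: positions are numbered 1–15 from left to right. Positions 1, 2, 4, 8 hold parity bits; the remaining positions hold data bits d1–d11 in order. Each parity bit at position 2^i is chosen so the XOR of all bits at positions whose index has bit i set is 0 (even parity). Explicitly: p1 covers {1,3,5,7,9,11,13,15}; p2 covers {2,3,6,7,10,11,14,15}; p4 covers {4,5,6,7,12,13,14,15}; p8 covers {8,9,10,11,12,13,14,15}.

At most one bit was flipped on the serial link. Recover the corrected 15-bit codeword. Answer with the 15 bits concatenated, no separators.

111010011010001

s1 (pos 1,3,5,7,9,11,13,15): 1⊕1⊕1⊕0⊕1⊕1⊕0⊕0 = 1
s2 (pos 2,3,6,7,10,11,14,15): 1⊕1⊕0⊕0⊕0⊕1⊕0⊕0 = 1
s4 (pos 4,5,6,7,12,13,14,15): 0⊕1⊕0⊕0⊕0⊕0⊕0⊕0 = 1
s8 (pos 8,9,10,11,12,13,14,15): 1⊕1⊕0⊕1⊕0⊕0⊕0⊕0 = 1
Syndrome s8…s1 = 1111 → error at position 15.
Flip position 15: 111010011010000 → 111010011010001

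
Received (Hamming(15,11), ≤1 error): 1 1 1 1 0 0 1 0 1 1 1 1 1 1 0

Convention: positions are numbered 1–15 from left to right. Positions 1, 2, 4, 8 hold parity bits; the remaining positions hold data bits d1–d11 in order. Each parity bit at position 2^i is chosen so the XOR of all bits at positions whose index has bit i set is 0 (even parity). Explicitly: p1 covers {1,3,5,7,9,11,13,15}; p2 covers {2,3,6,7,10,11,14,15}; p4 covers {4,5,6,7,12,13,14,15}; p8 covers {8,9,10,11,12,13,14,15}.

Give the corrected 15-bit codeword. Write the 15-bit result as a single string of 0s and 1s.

s1 (pos 1,3,5,7,9,11,13,15): 1⊕1⊕0⊕1⊕1⊕1⊕1⊕0 = 0
s2 (pos 2,3,6,7,10,11,14,15): 1⊕1⊕0⊕1⊕1⊕1⊕1⊕0 = 0
s4 (pos 4,5,6,7,12,13,14,15): 1⊕0⊕0⊕1⊕1⊕1⊕1⊕0 = 1
s8 (pos 8,9,10,11,12,13,14,15): 0⊕1⊕1⊕1⊕1⊕1⊕1⊕0 = 0
Syndrome s8…s1 = 0100 → error at position 4.
Flip position 4: 111100101111110 → 111000101111110

111000101111110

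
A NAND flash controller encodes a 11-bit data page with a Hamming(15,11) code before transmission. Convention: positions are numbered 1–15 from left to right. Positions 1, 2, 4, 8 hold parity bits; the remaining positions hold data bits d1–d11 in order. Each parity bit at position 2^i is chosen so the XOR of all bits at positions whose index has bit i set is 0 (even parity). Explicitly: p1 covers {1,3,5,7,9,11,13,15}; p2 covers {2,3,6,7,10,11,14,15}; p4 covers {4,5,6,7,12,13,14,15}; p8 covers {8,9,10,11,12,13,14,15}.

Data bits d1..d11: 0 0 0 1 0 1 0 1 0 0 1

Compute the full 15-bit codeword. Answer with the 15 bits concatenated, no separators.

010100110101001

Place data at non-parity positions: p1 p2 0 p4 0 0 1 p8 0 1 0 1 0 0 1
p1 (pos 1,3,5,7,9,11,13,15): XOR of data positions = 0⊕0⊕1⊕0⊕0⊕0⊕1 = 0
p2 (pos 2,3,6,7,10,11,14,15): XOR of data positions = 0⊕0⊕1⊕1⊕0⊕0⊕1 = 1
p4 (pos 4,5,6,7,12,13,14,15): XOR of data positions = 0⊕0⊕1⊕1⊕0⊕0⊕1 = 1
p8 (pos 8,9,10,11,12,13,14,15): XOR of data positions = 0⊕1⊕0⊕1⊕0⊕0⊕1 = 1
Codeword: 010100110101001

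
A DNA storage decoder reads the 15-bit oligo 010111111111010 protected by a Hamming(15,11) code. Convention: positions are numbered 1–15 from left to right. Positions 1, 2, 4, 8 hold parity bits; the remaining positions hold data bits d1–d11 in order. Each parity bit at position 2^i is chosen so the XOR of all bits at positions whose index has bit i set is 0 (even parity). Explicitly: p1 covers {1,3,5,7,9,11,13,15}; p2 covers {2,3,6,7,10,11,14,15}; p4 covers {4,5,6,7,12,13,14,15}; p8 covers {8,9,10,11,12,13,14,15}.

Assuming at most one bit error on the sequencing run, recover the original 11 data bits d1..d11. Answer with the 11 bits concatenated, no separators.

s1 (pos 1,3,5,7,9,11,13,15): 0⊕0⊕1⊕1⊕1⊕1⊕0⊕0 = 0
s2 (pos 2,3,6,7,10,11,14,15): 1⊕0⊕1⊕1⊕1⊕1⊕1⊕0 = 0
s4 (pos 4,5,6,7,12,13,14,15): 1⊕1⊕1⊕1⊕1⊕0⊕1⊕0 = 0
s8 (pos 8,9,10,11,12,13,14,15): 1⊕1⊕1⊕1⊕1⊕0⊕1⊕0 = 0
Syndrome s8…s1 = 0000 → no error.
Read data bits from positions 3,5,6,7,9,10,11,12,13,14,15: 01111111010

01111111010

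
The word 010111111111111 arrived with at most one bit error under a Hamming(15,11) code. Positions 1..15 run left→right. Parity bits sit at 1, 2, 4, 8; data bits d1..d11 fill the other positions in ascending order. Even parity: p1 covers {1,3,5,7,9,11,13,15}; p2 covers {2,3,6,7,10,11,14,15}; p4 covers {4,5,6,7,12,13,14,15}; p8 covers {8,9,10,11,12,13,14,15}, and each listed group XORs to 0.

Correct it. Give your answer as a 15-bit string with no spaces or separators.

s1 (pos 1,3,5,7,9,11,13,15): 0⊕0⊕1⊕1⊕1⊕1⊕1⊕1 = 0
s2 (pos 2,3,6,7,10,11,14,15): 1⊕0⊕1⊕1⊕1⊕1⊕1⊕1 = 1
s4 (pos 4,5,6,7,12,13,14,15): 1⊕1⊕1⊕1⊕1⊕1⊕1⊕1 = 0
s8 (pos 8,9,10,11,12,13,14,15): 1⊕1⊕1⊕1⊕1⊕1⊕1⊕1 = 0
Syndrome s8…s1 = 0010 → error at position 2.
Flip position 2: 010111111111111 → 000111111111111

000111111111111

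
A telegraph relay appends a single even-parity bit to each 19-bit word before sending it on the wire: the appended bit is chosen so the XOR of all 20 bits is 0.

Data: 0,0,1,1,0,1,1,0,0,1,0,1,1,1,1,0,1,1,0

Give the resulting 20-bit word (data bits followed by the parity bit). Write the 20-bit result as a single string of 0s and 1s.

XOR of the 19 data bits: 0⊕0⊕1⊕1⊕0⊕1⊕1⊕0⊕0⊕1⊕0⊕1⊕1⊕1⊕1⊕0⊕1⊕1⊕0 = 1
Parity bit = 1 (so all 20 bits XOR to 0).

00110110010111101101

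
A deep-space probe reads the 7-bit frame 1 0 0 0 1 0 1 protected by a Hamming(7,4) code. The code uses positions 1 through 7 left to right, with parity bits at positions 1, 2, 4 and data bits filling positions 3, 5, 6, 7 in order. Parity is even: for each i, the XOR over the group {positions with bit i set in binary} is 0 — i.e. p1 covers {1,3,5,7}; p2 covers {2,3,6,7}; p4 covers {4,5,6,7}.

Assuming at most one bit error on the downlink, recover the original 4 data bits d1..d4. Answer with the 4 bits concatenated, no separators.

1101

s1 (pos 1,3,5,7): 1⊕0⊕1⊕1 = 1
s2 (pos 2,3,6,7): 0⊕0⊕0⊕1 = 1
s4 (pos 4,5,6,7): 0⊕1⊕0⊕1 = 0
Syndrome s4…s1 = 011 → error at position 3.
Flip position 3: 1000101 → 1010101
Read data bits from positions 3,5,6,7: 1101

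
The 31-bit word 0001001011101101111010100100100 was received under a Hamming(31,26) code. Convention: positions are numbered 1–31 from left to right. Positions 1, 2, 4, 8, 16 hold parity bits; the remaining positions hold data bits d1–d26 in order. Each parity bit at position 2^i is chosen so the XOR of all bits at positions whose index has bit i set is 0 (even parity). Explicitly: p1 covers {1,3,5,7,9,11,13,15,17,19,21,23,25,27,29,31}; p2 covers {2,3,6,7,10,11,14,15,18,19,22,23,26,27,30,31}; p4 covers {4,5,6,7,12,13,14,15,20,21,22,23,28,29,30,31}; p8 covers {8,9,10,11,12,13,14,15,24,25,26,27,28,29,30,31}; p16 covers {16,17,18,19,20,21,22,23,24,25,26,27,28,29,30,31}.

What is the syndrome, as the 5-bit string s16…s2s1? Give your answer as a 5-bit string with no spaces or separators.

01101

s1 (pos 1,3,5,7,9,11,13,15,17,19,21,23,25,27,29,31): 0⊕0⊕0⊕1⊕1⊕1⊕1⊕0⊕1⊕1⊕1⊕1⊕0⊕0⊕1⊕0 = 1
s2 (pos 2,3,6,7,10,11,14,15,18,19,22,23,26,27,30,31): 0⊕0⊕0⊕1⊕1⊕1⊕1⊕0⊕1⊕1⊕0⊕1⊕1⊕0⊕0⊕0 = 0
s4 (pos 4,5,6,7,12,13,14,15,20,21,22,23,28,29,30,31): 1⊕0⊕0⊕1⊕0⊕1⊕1⊕0⊕0⊕1⊕0⊕1⊕0⊕1⊕0⊕0 = 1
s8 (pos 8,9,10,11,12,13,14,15,24,25,26,27,28,29,30,31): 0⊕1⊕1⊕1⊕0⊕1⊕1⊕0⊕0⊕0⊕1⊕0⊕0⊕1⊕0⊕0 = 1
s16 (pos 16,17,18,19,20,21,22,23,24,25,26,27,28,29,30,31): 1⊕1⊕1⊕1⊕0⊕1⊕0⊕1⊕0⊕0⊕1⊕0⊕0⊕1⊕0⊕0 = 0
Syndrome s16…s1 = 01101 → error at position 13.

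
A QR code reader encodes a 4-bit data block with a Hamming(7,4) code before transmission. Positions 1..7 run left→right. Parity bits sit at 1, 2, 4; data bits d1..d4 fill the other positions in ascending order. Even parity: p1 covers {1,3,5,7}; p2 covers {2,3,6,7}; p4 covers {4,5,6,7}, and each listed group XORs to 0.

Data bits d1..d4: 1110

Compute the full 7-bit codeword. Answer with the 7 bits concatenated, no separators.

Place data at non-parity positions: p1 p2 1 p4 1 1 0
p1 (pos 1,3,5,7): XOR of data positions = 1⊕1⊕0 = 0
p2 (pos 2,3,6,7): XOR of data positions = 1⊕1⊕0 = 0
p4 (pos 4,5,6,7): XOR of data positions = 1⊕1⊕0 = 0
Codeword: 0010110

0010110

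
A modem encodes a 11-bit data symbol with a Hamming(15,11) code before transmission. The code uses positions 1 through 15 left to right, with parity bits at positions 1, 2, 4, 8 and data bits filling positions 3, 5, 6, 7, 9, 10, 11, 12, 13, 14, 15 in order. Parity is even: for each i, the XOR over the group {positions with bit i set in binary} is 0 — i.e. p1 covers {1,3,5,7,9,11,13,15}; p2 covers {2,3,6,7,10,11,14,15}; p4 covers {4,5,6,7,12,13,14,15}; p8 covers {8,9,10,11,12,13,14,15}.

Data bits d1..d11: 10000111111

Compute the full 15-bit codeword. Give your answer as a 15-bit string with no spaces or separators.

011000000111111

Place data at non-parity positions: p1 p2 1 p4 0 0 0 p8 0 1 1 1 1 1 1
p1 (pos 1,3,5,7,9,11,13,15): XOR of data positions = 1⊕0⊕0⊕0⊕1⊕1⊕1 = 0
p2 (pos 2,3,6,7,10,11,14,15): XOR of data positions = 1⊕0⊕0⊕1⊕1⊕1⊕1 = 1
p4 (pos 4,5,6,7,12,13,14,15): XOR of data positions = 0⊕0⊕0⊕1⊕1⊕1⊕1 = 0
p8 (pos 8,9,10,11,12,13,14,15): XOR of data positions = 0⊕1⊕1⊕1⊕1⊕1⊕1 = 0
Codeword: 011000000111111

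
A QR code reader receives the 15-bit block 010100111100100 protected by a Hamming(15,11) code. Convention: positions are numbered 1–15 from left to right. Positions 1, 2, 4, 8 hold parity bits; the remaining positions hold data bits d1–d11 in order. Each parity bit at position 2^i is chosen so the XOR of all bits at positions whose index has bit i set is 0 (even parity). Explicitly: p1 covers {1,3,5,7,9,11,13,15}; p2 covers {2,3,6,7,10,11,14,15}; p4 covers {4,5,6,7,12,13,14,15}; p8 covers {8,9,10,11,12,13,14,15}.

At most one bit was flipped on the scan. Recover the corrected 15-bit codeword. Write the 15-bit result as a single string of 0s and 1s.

s1 (pos 1,3,5,7,9,11,13,15): 0⊕0⊕0⊕1⊕1⊕0⊕1⊕0 = 1
s2 (pos 2,3,6,7,10,11,14,15): 1⊕0⊕0⊕1⊕1⊕0⊕0⊕0 = 1
s4 (pos 4,5,6,7,12,13,14,15): 1⊕0⊕0⊕1⊕0⊕1⊕0⊕0 = 1
s8 (pos 8,9,10,11,12,13,14,15): 1⊕1⊕1⊕0⊕0⊕1⊕0⊕0 = 0
Syndrome s8…s1 = 0111 → error at position 7.
Flip position 7: 010100111100100 → 010100011100100

010100011100100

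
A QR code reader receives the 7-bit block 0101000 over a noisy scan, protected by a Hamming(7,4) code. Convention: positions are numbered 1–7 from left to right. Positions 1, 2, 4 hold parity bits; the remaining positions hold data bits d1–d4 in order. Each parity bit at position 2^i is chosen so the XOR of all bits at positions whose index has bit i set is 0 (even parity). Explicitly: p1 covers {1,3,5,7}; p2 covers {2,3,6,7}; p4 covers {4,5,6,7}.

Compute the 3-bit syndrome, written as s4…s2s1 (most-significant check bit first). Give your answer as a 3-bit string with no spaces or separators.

s1 (pos 1,3,5,7): 0⊕0⊕0⊕0 = 0
s2 (pos 2,3,6,7): 1⊕0⊕0⊕0 = 1
s4 (pos 4,5,6,7): 1⊕0⊕0⊕0 = 1
Syndrome s4…s1 = 110 → error at position 6.

110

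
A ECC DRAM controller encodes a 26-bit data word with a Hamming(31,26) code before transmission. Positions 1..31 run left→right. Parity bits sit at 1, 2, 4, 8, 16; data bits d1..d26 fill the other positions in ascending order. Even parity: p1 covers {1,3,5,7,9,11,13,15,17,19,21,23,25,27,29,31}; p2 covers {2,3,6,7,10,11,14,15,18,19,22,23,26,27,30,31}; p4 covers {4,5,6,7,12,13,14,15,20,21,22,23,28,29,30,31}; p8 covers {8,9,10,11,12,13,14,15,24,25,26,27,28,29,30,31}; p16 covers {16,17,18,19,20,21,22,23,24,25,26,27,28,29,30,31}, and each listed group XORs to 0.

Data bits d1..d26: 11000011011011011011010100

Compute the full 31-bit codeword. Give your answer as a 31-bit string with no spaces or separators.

Place data at non-parity positions: p1 p2 1 p4 1 0 0 p8 0 0 1 1 0 1 1 p16 0 1 1 0 1 1 0 1 1 0 1 0 1 0 0
p1 (pos 1,3,5,7,9,11,13,15,17,19,21,23,25,27,29,31): XOR of data positions = 1⊕1⊕0⊕0⊕1⊕0⊕1⊕0⊕1⊕1⊕0⊕1⊕1⊕1⊕0 = 1
p2 (pos 2,3,6,7,10,11,14,15,18,19,22,23,26,27,30,31): XOR of data positions = 1⊕0⊕0⊕0⊕1⊕1⊕1⊕1⊕1⊕1⊕0⊕0⊕1⊕0⊕0 = 0
p4 (pos 4,5,6,7,12,13,14,15,20,21,22,23,28,29,30,31): XOR of data positions = 1⊕0⊕0⊕1⊕0⊕1⊕1⊕0⊕1⊕1⊕0⊕0⊕1⊕0⊕0 = 1
p8 (pos 8,9,10,11,12,13,14,15,24,25,26,27,28,29,30,31): XOR of data positions = 0⊕0⊕1⊕1⊕0⊕1⊕1⊕1⊕1⊕0⊕1⊕0⊕1⊕0⊕0 = 0
p16 (pos 16,17,18,19,20,21,22,23,24,25,26,27,28,29,30,31): XOR of data positions = 0⊕1⊕1⊕0⊕1⊕1⊕0⊕1⊕1⊕0⊕1⊕0⊕1⊕0⊕0 = 0
Codeword: 1011100000110110011011011010100

1011100000110110011011011010100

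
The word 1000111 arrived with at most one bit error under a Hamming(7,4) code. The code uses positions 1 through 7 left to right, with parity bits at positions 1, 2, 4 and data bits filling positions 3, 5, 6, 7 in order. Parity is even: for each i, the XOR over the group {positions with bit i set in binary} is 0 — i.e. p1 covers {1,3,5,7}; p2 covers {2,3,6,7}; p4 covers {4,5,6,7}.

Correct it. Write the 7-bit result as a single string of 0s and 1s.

s1 (pos 1,3,5,7): 1⊕0⊕1⊕1 = 1
s2 (pos 2,3,6,7): 0⊕0⊕1⊕1 = 0
s4 (pos 4,5,6,7): 0⊕1⊕1⊕1 = 1
Syndrome s4…s1 = 101 → error at position 5.
Flip position 5: 1000111 → 1000011

1000011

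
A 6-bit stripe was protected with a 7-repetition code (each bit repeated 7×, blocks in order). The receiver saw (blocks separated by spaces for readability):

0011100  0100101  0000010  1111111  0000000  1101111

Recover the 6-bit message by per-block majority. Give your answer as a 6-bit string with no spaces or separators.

Block 1 (0011100): 3 ones → 0
Block 2 (0100101): 3 ones → 0
Block 3 (0000010): 1 one → 0
Block 4 (1111111): 7 ones → 1
Block 5 (0000000): 0 ones → 0
Block 6 (1101111): 6 ones → 1

000101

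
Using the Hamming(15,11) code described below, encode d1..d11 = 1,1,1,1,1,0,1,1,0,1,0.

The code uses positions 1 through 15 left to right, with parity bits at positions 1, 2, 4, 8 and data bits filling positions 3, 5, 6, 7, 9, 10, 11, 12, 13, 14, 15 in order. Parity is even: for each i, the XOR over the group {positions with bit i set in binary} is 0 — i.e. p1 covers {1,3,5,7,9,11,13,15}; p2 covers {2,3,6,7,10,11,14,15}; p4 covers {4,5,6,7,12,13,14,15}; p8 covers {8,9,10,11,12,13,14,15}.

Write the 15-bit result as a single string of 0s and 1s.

111111101011010

Place data at non-parity positions: p1 p2 1 p4 1 1 1 p8 1 0 1 1 0 1 0
p1 (pos 1,3,5,7,9,11,13,15): XOR of data positions = 1⊕1⊕1⊕1⊕1⊕0⊕0 = 1
p2 (pos 2,3,6,7,10,11,14,15): XOR of data positions = 1⊕1⊕1⊕0⊕1⊕1⊕0 = 1
p4 (pos 4,5,6,7,12,13,14,15): XOR of data positions = 1⊕1⊕1⊕1⊕0⊕1⊕0 = 1
p8 (pos 8,9,10,11,12,13,14,15): XOR of data positions = 1⊕0⊕1⊕1⊕0⊕1⊕0 = 0
Codeword: 111111101011010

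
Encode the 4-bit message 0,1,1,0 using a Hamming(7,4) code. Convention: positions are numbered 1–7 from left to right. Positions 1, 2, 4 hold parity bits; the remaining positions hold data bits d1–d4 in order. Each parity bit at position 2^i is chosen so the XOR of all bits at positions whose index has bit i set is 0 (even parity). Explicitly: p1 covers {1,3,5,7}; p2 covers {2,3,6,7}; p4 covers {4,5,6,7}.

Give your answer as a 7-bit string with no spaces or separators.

1100110

Place data at non-parity positions: p1 p2 0 p4 1 1 0
p1 (pos 1,3,5,7): XOR of data positions = 0⊕1⊕0 = 1
p2 (pos 2,3,6,7): XOR of data positions = 0⊕1⊕0 = 1
p4 (pos 4,5,6,7): XOR of data positions = 1⊕1⊕0 = 0
Codeword: 1100110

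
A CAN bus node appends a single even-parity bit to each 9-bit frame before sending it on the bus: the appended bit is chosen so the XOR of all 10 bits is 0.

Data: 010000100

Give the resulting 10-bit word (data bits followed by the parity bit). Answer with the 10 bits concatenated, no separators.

XOR of the 9 data bits: 0⊕1⊕0⊕0⊕0⊕0⊕1⊕0⊕0 = 0
Parity bit = 0 (so all 10 bits XOR to 0).

0100001000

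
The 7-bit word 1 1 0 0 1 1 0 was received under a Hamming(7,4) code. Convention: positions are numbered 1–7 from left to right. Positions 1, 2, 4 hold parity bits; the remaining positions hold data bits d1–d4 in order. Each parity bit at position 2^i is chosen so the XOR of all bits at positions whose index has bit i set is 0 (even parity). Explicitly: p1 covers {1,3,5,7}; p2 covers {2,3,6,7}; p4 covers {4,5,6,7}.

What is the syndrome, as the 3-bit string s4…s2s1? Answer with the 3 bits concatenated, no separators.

s1 (pos 1,3,5,7): 1⊕0⊕1⊕0 = 0
s2 (pos 2,3,6,7): 1⊕0⊕1⊕0 = 0
s4 (pos 4,5,6,7): 0⊕1⊕1⊕0 = 0
Syndrome s4…s1 = 000 → no error.

000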